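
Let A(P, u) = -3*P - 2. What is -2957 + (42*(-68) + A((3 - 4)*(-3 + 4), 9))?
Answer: -5812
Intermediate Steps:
A(P, u) = -2 - 3*P
-2957 + (42*(-68) + A((3 - 4)*(-3 + 4), 9)) = -2957 + (42*(-68) + (-2 - 3*(3 - 4)*(-3 + 4))) = -2957 + (-2856 + (-2 - (-3))) = -2957 + (-2856 + (-2 - 3*(-1))) = -2957 + (-2856 + (-2 + 3)) = -2957 + (-2856 + 1) = -2957 - 2855 = -5812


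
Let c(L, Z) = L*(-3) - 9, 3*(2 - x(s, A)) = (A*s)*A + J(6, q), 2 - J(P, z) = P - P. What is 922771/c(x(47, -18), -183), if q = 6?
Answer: 922771/15215 ≈ 60.649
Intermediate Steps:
J(P, z) = 2 (J(P, z) = 2 - (P - P) = 2 - 1*0 = 2 + 0 = 2)
x(s, A) = 4/3 - s*A²/3 (x(s, A) = 2 - ((A*s)*A + 2)/3 = 2 - (s*A² + 2)/3 = 2 - (2 + s*A²)/3 = 2 + (-⅔ - s*A²/3) = 4/3 - s*A²/3)
c(L, Z) = -9 - 3*L (c(L, Z) = -3*L - 9 = -9 - 3*L)
922771/c(x(47, -18), -183) = 922771/(-9 - 3*(4/3 - ⅓*47*(-18)²)) = 922771/(-9 - 3*(4/3 - ⅓*47*324)) = 922771/(-9 - 3*(4/3 - 5076)) = 922771/(-9 - 3*(-15224/3)) = 922771/(-9 + 15224) = 922771/15215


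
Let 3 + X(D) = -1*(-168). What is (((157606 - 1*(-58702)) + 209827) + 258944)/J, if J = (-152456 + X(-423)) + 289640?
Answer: 685079/137349 ≈ 4.9879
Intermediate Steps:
X(D) = 165 (X(D) = -3 - 1*(-168) = -3 + 168 = 165)
J = 137349 (J = (-152456 + 165) + 289640 = -152291 + 289640 = 137349)
(((157606 - 1*(-58702)) + 209827) + 258944)/J = (((157606 - 1*(-58702)) + 209827) + 258944)/137349 = (((157606 + 58702) + 209827) + 258944)*(1/137349) = ((216308 + 209827) + 258944)*(1/137349) = (426135 + 258944)*(1/137349) = 685079*(1/137349) = 685079/137349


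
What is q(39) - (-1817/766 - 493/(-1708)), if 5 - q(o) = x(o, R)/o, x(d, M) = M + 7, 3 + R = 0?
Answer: 178098385/25512396 ≈ 6.9809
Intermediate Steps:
R = -3 (R = -3 + 0 = -3)
x(d, M) = 7 + M
q(o) = 5 - 4/o (q(o) = 5 - (7 - 3)/o = 5 - 4/o)
q(39) - (-1817/766 - 493/(-1708)) = (5 - 4/39) - (-1817/766 - 493/(-1708)) = (5 - 4*1/39) - (-1817*1/766 - 493*(-1/1708)) = (5 - 4/39) - (-1817/766 + 493/1708) = 191/39 - 1*(-1362899/654164) = 191/39 + 1362899/654164 = 178098385/25512396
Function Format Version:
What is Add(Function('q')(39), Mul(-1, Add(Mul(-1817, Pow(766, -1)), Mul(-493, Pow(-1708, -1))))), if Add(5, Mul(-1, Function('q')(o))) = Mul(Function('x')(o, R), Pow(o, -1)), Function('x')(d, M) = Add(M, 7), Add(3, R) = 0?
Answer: Rational(178098385, 25512396) ≈ 6.9809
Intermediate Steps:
R = -3 (R = Add(-3, 0) = -3)
Function('x')(d, M) = Add(7, M)
Function('q')(o) = Add(5, Mul(-4, Pow(o, -1))) (Function('q')(o) = Add(5, Mul(-1, Mul(Add(7, -3), Pow(o, -1)))) = Add(5, Mul(-1, Mul(4, Pow(o, -1)))) = Add(5, Mul(-4, Pow(o, -1))))
Add(Function('q')(39), Mul(-1, Add(Mul(-1817, Pow(766, -1)), Mul(-493, Pow(-1708, -1))))) = Add(Add(5, Mul(-4, Pow(39, -1))), Mul(-1, Add(Mul(-1817, Pow(766, -1)), Mul(-493, Pow(-1708, -1))))) = Add(Add(5, Mul(-4, Rational(1, 39))), Mul(-1, Add(Mul(-1817, Rational(1, 766)), Mul(-493, Rational(-1, 1708))))) = Add(Add(5, Rational(-4, 39)), Mul(-1, Add(Rational(-1817, 766), Rational(493, 1708)))) = Add(Rational(191, 39), Mul(-1, Rational(-1362899, 654164))) = Add(Rational(191, 39), Rational(1362899, 654164)) = Rational(178098385, 25512396)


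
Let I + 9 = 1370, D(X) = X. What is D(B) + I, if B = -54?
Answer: 1307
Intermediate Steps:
I = 1361 (I = -9 + 1370 = 1361)
D(B) + I = -54 + 1361 = 1307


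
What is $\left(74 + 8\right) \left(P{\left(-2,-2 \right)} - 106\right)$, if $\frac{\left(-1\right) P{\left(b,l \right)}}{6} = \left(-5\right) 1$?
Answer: $-6232$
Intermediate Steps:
$P{\left(b,l \right)} = 30$ ($P{\left(b,l \right)} = - 6 \left(\left(-5\right) 1\right) = \left(-6\right) \left(-5\right) = 30$)
$\left(74 + 8\right) \left(P{\left(-2,-2 \right)} - 106\right) = \left(74 + 8\right) \left(30 - 106\right) = 82 \left(-76\right) = -6232$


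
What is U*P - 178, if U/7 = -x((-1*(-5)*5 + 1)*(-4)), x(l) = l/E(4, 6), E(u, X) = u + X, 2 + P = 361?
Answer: 129786/5 ≈ 25957.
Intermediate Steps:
P = 359 (P = -2 + 361 = 359)
E(u, X) = X + u
x(l) = l/10 (x(l) = l/(6 + 4) = l/10)
U = 364/5 (U = 7*(-(-1*(-5)*5 + 1)*(-4)/10) = 7*(-(5*5 + 1)*(-4)/10) = 7*(-(25 + 1)*(-4)/10) = 7*(-26*(-4)/10) = 7*(-(-104)/10) = 7*(-1*(-52/5)) = 7*(52/5) = 364/5 ≈ 72.800)
U*P - 178 = (364/5)*359 - 178 = 130676/5 - 178 = 129786/5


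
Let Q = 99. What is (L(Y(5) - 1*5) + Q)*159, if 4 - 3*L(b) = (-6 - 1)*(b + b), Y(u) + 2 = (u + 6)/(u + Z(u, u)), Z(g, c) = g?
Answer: 57876/5 ≈ 11575.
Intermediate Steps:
Y(u) = -2 + (6 + u)/(2*u) (Y(u) = -2 + (u + 6)/(u + u) = -2 + (6 + u)/((2*u)) = -2 + (6 + u)*(1/(2*u)) = -2 + (6 + u)/(2*u))
L(b) = 4/3 + 14*b/3 (L(b) = 4/3 - (-6 - 1)*(b + b)/3 = 4/3 - (-7)*2*b/3 = 4/3 - (-14)*b/3 = 4/3 + 14*b/3)
(L(Y(5) - 1*5) + Q)*159 = ((4/3 + 14*((-3/2 + 3/5) - 1*5)/3) + 99)*159 = ((4/3 + 14*((-3/2 + 3*(1/5)) - 5)/3) + 99)*159 = ((4/3 + 14*((-3/2 + 3/5) - 5)/3) + 99)*159 = ((4/3 + 14*(-9/10 - 5)/3) + 99)*159 = ((4/3 + (14/3)*(-59/10)) + 99)*159 = ((4/3 - 413/15) + 99)*159 = (-131/5 + 99)*159 = (364/5)*159 = 57876/5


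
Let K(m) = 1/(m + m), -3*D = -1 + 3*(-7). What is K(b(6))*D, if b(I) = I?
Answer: 11/18 ≈ 0.61111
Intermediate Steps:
D = 22/3 (D = -(-1 + 3*(-7))/3 = -(-1 - 21)/3 = -1/3*(-22) = 22/3 ≈ 7.3333)
K(m) = 1/(2*m)
K(b(6))*D = ((1/2)/6)*(22/3) = ((1/2)*(1/6))*(22/3) = (1/12)*(22/3) = 11/18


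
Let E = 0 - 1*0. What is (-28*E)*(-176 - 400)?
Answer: 0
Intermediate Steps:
E = 0 (E = 0 + 0 = 0)
(-28*E)*(-176 - 400) = (-28*0)*(-176 - 400) = 0*(-576) = 0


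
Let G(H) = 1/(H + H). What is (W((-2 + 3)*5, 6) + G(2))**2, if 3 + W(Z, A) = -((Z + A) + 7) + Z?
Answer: 3969/16 ≈ 248.06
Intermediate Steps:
G(H) = 1/(2*H)
W(Z, A) = -10 - A (W(Z, A) = -3 + (-((Z + A) + 7) + Z) = -3 + (-((A + Z) + 7) + Z) = -3 + (-(7 + A + Z) + Z) = -3 + ((-7 - A - Z) + Z) = -3 + (-7 - A) = -10 - A)
(W((-2 + 3)*5, 6) + G(2))**2 = ((-10 - 1*6) + (1/2)/2)**2 = ((-10 - 6) + (1/2)*(1/2))**2 = (-16 + 1/4)**2 = (-63/4)**2 = 3969/16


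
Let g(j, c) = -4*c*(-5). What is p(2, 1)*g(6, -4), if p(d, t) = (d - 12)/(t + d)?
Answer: 800/3 ≈ 266.67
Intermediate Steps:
g(j, c) = 20*c
p(d, t) = (-12 + d)/(d + t)
p(2, 1)*g(6, -4) = ((-12 + 2)/(2 + 1))*(20*(-4)) = (-10/3)*(-80) = ((⅓)*(-10))*(-80) = -10/3*(-80) = 800/3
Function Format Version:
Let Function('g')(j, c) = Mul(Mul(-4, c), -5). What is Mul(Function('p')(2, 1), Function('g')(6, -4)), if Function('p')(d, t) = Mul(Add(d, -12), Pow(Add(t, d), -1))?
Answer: Rational(800, 3) ≈ 266.67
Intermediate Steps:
Function('g')(j, c) = Mul(20, c)
Function('p')(d, t) = Mul(Pow(Add(d, t), -1), Add(-12, d)) (Function('p')(d, t) = Mul(Add(-12, d), Pow(Add(d, t), -1)) = Mul(Pow(Add(d, t), -1), Add(-12, d)))
Mul(Function('p')(2, 1), Function('g')(6, -4)) = Mul(Mul(Pow(Add(2, 1), -1), Add(-12, 2)), Mul(20, -4)) = Mul(Mul(Pow(3, -1), -10), -80) = Mul(Mul(Rational(1, 3), -10), -80) = Mul(Rational(-10, 3), -80) = Rational(800, 3)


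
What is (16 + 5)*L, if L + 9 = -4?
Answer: -273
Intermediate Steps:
L = -13 (L = -9 - 4 = -13)
(16 + 5)*L = (16 + 5)*(-13) = 21*(-13) = -273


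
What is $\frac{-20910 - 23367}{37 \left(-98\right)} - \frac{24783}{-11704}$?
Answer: $\frac{3948579}{275576} \approx 14.328$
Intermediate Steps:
$\frac{-20910 - 23367}{37 \left(-98\right)} - \frac{24783}{-11704} = \frac{-20910 - 23367}{-3626} - - \frac{2253}{1064} = \left(-44277\right) \left(- \frac{1}{3626}\right) + \frac{2253}{1064} = \frac{44277}{3626} + \frac{2253}{1064} = \frac{3948579}{275576}$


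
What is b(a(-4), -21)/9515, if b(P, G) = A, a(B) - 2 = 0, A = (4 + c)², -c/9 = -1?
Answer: 169/9515 ≈ 0.017761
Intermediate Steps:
c = 9 (c = -9*(-1) = 9)
A = 169 (A = (4 + 9)² = 13² = 169)
a(B) = 2 (a(B) = 2 + 0 = 2)
b(P, G) = 169
b(a(-4), -21)/9515 = 169/9515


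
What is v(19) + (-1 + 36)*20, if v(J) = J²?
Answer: 1061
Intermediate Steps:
v(19) + (-1 + 36)*20 = 19² + (-1 + 36)*20 = 361 + 35*20 = 361 + 700 = 1061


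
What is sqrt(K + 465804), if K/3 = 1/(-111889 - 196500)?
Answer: sqrt(44299718958697917)/308389 ≈ 682.50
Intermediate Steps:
K = -3/308389 (K = 3/(-111889 - 196500) = 3/(-308389) = 3*(-1/308389) = -3/308389 ≈ -9.7280e-6)
sqrt(K + 465804) = sqrt(-3/308389 + 465804) = sqrt(143648829753/308389) = sqrt(44299718958697917)/308389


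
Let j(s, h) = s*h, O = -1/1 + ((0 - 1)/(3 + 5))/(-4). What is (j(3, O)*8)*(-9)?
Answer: 837/4 ≈ 209.25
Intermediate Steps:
O = -31/32 (O = -1*1 - 1/8*(-1/4) = -1 - 1*1/8*(-1/4) = -1 - 1/8*(-1/4) = -1 + 1/32 = -31/32 ≈ -0.96875)
j(s, h) = h*s
(j(3, O)*8)*(-9) = (-31/32*3*8)*(-9) = -93/32*8*(-9) = -93/4*(-9) = 837/4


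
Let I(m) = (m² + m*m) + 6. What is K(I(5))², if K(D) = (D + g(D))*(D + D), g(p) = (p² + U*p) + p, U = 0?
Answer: 132332978176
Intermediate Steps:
g(p) = p + p² (g(p) = (p² + 0*p) + p = (p² + 0) + p = p² + p = p + p²)
I(m) = 6 + 2*m² (I(m) = (m² + m²) + 6 = 2*m² + 6 = 6 + 2*m²)
K(D) = 2*D*(D + D*(1 + D)) (K(D) = (D + D*(1 + D))*(D + D) = (D + D*(1 + D))*(2*D) = 2*D*(D + D*(1 + D)))
K(I(5))² = (2*(6 + 2*5²)²*(2 + (6 + 2*5²)))² = (2*(6 + 2*25)²*(2 + (6 + 2*25)))² = (2*(6 + 50)²*(2 + (6 + 50)))² = (2*56²*(2 + 56))² = (2*3136*58)² = 363776² = 132332978176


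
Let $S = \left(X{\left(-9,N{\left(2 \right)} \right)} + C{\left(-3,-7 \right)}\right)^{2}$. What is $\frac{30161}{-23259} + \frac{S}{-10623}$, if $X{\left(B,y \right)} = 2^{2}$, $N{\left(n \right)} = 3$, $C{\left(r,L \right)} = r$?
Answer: $- \frac{35602618}{27453373} \approx -1.2968$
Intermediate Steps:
$X{\left(B,y \right)} = 4$
$S = 1$ ($S = \left(4 - 3\right)^{2} = 1^{2} = 1$)
$\frac{30161}{-23259} + \frac{S}{-10623} = \frac{30161}{-23259} + 1 \frac{1}{-10623} = 30161 \left(- \frac{1}{23259}\right) + 1 \left(- \frac{1}{10623}\right) = - \frac{30161}{23259} - \frac{1}{10623} = - \frac{35602618}{27453373}$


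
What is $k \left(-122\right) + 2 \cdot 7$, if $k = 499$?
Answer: $-60864$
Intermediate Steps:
$k \left(-122\right) + 2 \cdot 7 = 499 \left(-122\right) + 2 \cdot 7 = -60878 + 14 = -60864$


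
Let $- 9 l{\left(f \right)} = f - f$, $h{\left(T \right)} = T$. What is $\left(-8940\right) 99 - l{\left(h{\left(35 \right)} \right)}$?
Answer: $-885060$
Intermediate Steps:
$l{\left(f \right)} = 0$ ($l{\left(f \right)} = - \frac{f - f}{9} = \left(- \frac{1}{9}\right) 0 = 0$)
$\left(-8940\right) 99 - l{\left(h{\left(35 \right)} \right)} = \left(-8940\right) 99 - 0 = -885060 + 0 = -885060$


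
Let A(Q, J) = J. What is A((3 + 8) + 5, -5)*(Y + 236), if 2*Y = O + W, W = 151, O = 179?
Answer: -2005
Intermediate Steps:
Y = 165 (Y = (179 + 151)/2 = (½)*330 = 165)
A((3 + 8) + 5, -5)*(Y + 236) = -5*(165 + 236) = -5*401 = -2005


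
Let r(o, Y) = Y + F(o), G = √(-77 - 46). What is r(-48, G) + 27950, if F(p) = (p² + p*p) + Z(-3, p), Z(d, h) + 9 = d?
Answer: 32546 + I*√123 ≈ 32546.0 + 11.091*I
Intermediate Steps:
Z(d, h) = -9 + d
G = I*√123 (G = √(-123) = I*√123 ≈ 11.091*I)
F(p) = -12 + 2*p² (F(p) = (p² + p*p) + (-9 - 3) = (p² + p²) - 12 = 2*p² - 12 = -12 + 2*p²)
r(o, Y) = -12 + Y + 2*o² (r(o, Y) = Y + (-12 + 2*o²) = -12 + Y + 2*o²)
r(-48, G) + 27950 = (-12 + I*√123 + 2*(-48)²) + 27950 = (-12 + I*√123 + 2*2304) + 27950 = (-12 + I*√123 + 4608) + 27950 = (4596 + I*√123) + 27950 = 32546 + I*√123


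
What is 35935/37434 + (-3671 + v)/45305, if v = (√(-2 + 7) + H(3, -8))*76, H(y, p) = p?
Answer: 86344417/99761610 + 76*√5/45305 ≈ 0.86926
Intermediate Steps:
v = -608 + 76*√5 (v = (√(-2 + 7) - 8)*76 = (√5 - 8)*76 = (-8 + √5)*76 = -608 + 76*√5 ≈ -438.06)
35935/37434 + (-3671 + v)/45305 = 35935/37434 + (-3671 + (-608 + 76*√5))/45305 = 35935*(1/37434) + (-4279 + 76*√5)*(1/45305) = 35935/37434 + (-4279/45305 + 76*√5/45305) = 86344417/99761610 + 76*√5/45305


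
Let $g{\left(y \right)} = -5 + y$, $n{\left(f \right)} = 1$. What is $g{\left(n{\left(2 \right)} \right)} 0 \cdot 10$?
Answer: $0$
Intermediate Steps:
$g{\left(n{\left(2 \right)} \right)} 0 \cdot 10 = \left(-5 + 1\right) 0 \cdot 10 = \left(-4\right) 0 \cdot 10 = 0 \cdot 10 = 0$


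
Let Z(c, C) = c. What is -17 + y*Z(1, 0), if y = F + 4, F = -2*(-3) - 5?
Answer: -12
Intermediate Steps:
F = 1 (F = 6 - 5 = 1)
y = 5 (y = 1 + 4 = 5)
-17 + y*Z(1, 0) = -17 + 5*1 = -17 + 5 = -12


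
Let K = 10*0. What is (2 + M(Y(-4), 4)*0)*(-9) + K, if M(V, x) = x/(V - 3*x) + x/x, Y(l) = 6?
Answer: -18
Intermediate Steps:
K = 0
M(V, x) = 1 + x/(V - 3*x) (M(V, x) = x/(V - 3*x) + 1 = 1 + x/(V - 3*x))
(2 + M(Y(-4), 4)*0)*(-9) + K = (2 + ((6 - 2*4)/(6 - 3*4))*0)*(-9) + 0 = (2 + ((6 - 8)/(6 - 12))*0)*(-9) + 0 = (2 + (-2/(-6))*0)*(-9) + 0 = (2 - ⅙*(-2)*0)*(-9) + 0 = (2 + (⅓)*0)*(-9) + 0 = (2 + 0)*(-9) + 0 = 2*(-9) + 0 = -18 + 0 = -18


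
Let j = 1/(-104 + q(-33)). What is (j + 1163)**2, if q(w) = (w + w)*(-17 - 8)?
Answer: 3232800404001/2390116 ≈ 1.3526e+6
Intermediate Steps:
q(w) = -50*w (q(w) = (2*w)*(-25) = -50*w)
j = 1/1546 (j = 1/(-104 - 50*(-33)) = 1/(-104 + 1650) = 1/1546 ≈ 0.00064683)
(j + 1163)**2 = (1/1546 + 1163)**2 = (1797999/1546)**2 = 3232800404001/2390116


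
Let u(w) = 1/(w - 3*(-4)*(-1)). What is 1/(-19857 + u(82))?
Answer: -70/1389989 ≈ -5.0360e-5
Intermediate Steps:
u(w) = 1/(-12 + w) (u(w) = 1/(w + 12*(-1)) = 1/(w - 12) = 1/(-12 + w))
1/(-19857 + u(82)) = 1/(-19857 + 1/(-12 + 82)) = 1/(-19857 + 1/70) = 1/(-1389989/70) = -70/1389989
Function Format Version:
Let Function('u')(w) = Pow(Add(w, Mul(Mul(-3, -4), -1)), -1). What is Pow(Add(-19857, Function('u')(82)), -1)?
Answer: Rational(-70, 1389989) ≈ -5.0360e-5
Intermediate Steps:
Function('u')(w) = Pow(Add(-12, w), -1) (Function('u')(w) = Pow(Add(w, Mul(12, -1)), -1) = Pow(Add(w, -12), -1) = Pow(Add(-12, w), -1))
Pow(Add(-19857, Function('u')(82)), -1) = Pow(Add(-19857, Pow(Add(-12, 82), -1)), -1) = Pow(Add(-19857, Pow(70, -1)), -1) = Pow(Add(-19857, Rational(1, 70)), -1) = Pow(Rational(-1389989, 70), -1) = Rational(-70, 1389989)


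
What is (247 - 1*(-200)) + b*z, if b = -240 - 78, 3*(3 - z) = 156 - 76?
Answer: 7973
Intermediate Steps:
z = -71/3 (z = 3 - (156 - 76)/3 = 3 - 1/3*80 = 3 - 80/3 = -71/3 ≈ -23.667)
b = -318
(247 - 1*(-200)) + b*z = (247 - 1*(-200)) - 318*(-71/3) = (247 + 200) + 7526 = 447 + 7526 = 7973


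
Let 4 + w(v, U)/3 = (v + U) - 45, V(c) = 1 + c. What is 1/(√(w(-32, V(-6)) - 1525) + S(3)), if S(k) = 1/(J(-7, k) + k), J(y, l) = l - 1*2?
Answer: 4/28529 - 16*I*√1783/28529 ≈ 0.00014021 - 0.023681*I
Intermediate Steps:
w(v, U) = -147 + 3*U + 3*v (w(v, U) = -12 + 3*((v + U) - 45) = -12 + 3*((U + v) - 45) = -12 + 3*(-45 + U + v) = -12 + (-135 + 3*U + 3*v) = -147 + 3*U + 3*v)
J(y, l) = -2 + l (J(y, l) = l - 2 = -2 + l)
S(k) = 1/(-2 + 2*k) (S(k) = 1/((-2 + k) + k) = 1/(-2 + 2*k))
1/(√(w(-32, V(-6)) - 1525) + S(3)) = 1/(√((-147 + 3*(1 - 6) + 3*(-32)) - 1525) + 1/(2*(-1 + 3))) = 1/(√((-147 + 3*(-5) - 96) - 1525) + (½)/2) = 1/(√((-147 - 15 - 96) - 1525) + (½)*(½)) = 1/(√(-258 - 1525) + ¼) = 1/(√(-1783) + ¼) = 1/(I*√1783 + ¼) = 1/(¼ + I*√1783)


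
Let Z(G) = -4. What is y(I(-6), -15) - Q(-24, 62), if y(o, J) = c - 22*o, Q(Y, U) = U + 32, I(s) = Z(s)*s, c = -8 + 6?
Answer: -624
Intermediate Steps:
c = -2
I(s) = -4*s
Q(Y, U) = 32 + U
y(o, J) = -2 - 22*o
y(I(-6), -15) - Q(-24, 62) = (-2 - (-88)*(-6)) - (32 + 62) = (-2 - 22*24) - 1*94 = (-2 - 528) - 94 = -530 - 94 = -624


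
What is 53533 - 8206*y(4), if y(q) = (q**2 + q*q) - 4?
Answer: -176235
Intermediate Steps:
y(q) = -4 + 2*q**2 (y(q) = (q**2 + q**2) - 4 = 2*q**2 - 4 = -4 + 2*q**2)
53533 - 8206*y(4) = 53533 - 8206*(-4 + 2*4**2) = 53533 - 8206*(-4 + 2*16) = 53533 - 8206*(-4 + 32) = 53533 - 8206*28 = 53533 - 1*229768 = 53533 - 229768 = -176235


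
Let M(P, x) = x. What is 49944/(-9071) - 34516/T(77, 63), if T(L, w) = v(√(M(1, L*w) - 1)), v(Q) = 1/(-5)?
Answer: 1565423236/9071 ≈ 1.7257e+5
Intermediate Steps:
v(Q) = -⅕
T(L, w) = -⅕
49944/(-9071) - 34516/T(77, 63) = 49944/(-9071) - 34516/(-⅕) = 49944*(-1/9071) - 34516*(-5) = -49944/9071 + 172580 = 1565423236/9071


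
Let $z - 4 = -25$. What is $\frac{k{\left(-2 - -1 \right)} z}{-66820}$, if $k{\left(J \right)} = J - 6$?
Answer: $- \frac{147}{66820} \approx -0.0021999$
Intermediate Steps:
$k{\left(J \right)} = -6 + J$ ($k{\left(J \right)} = J - 6 = -6 + J$)
$z = -21$ ($z = 4 - 25 = -21$)
$\frac{k{\left(-2 - -1 \right)} z}{-66820} = \frac{\left(-6 - 1\right) \left(-21\right)}{-66820} = \left(-6 + \left(-2 + 1\right)\right) \left(-21\right) \left(- \frac{1}{66820}\right) = \left(-6 - 1\right) \left(-21\right) \left(- \frac{1}{66820}\right) = \left(-7\right) \left(-21\right) \left(- \frac{1}{66820}\right) = 147 \left(- \frac{1}{66820}\right) = - \frac{147}{66820}$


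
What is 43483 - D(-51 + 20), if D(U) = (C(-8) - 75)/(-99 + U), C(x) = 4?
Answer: 5652719/130 ≈ 43482.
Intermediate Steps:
D(U) = -71/(-99 + U) (D(U) = (4 - 75)/(-99 + U) = -71/(-99 + U))
43483 - D(-51 + 20) = 43483 - (-71)/(-99 + (-51 + 20)) = 43483 - (-71)/(-99 - 31) = 43483 - (-71)/(-130) = 43483 - (-71)*(-1)/130 = 43483 - 1*71/130 = 43483 - 71/130 = 5652719/130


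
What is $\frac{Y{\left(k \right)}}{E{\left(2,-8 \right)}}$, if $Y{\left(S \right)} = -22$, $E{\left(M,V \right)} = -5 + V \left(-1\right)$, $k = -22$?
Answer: $- \frac{22}{3} \approx -7.3333$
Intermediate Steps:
$E{\left(M,V \right)} = -5 - V$
$\frac{Y{\left(k \right)}}{E{\left(2,-8 \right)}} = - \frac{22}{-5 - -8} = - \frac{22}{-5 + 8} = - \frac{22}{3}$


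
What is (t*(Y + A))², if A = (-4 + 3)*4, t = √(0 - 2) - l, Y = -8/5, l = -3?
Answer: 5488/25 + 4704*I*√2/25 ≈ 219.52 + 266.1*I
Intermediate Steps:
Y = -8/5 (Y = -8*⅕ = -8/5 ≈ -1.6000)
t = 3 + I*√2 (t = √(0 - 2) - 1*(-3) = √(-2) + 3 = I*√2 + 3 = 3 + I*√2 ≈ 3.0 + 1.4142*I)
A = -4 (A = -1*4 = -4)
(t*(Y + A))² = ((3 + I*√2)*(-8/5 - 4))² = ((3 + I*√2)*(-28/5))² = (-84/5 - 28*I*√2/5)²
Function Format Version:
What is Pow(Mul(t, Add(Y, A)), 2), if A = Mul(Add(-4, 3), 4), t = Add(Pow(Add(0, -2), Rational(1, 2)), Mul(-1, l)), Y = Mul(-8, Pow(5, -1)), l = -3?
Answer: Add(Rational(5488, 25), Mul(Rational(4704, 25), I, Pow(2, Rational(1, 2)))) ≈ Add(219.52, Mul(266.10, I))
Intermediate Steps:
Y = Rational(-8, 5) (Y = Mul(-8, Rational(1, 5)) = Rational(-8, 5) ≈ -1.6000)
t = Add(3, Mul(I, Pow(2, Rational(1, 2)))) (t = Add(Pow(Add(0, -2), Rational(1, 2)), Mul(-1, -3)) = Add(Pow(-2, Rational(1, 2)), 3) = Add(Mul(I, Pow(2, Rational(1, 2))), 3) = Add(3, Mul(I, Pow(2, Rational(1, 2)))) ≈ Add(3.0000, Mul(1.4142, I)))
A = -4 (A = Mul(-1, 4) = -4)
Pow(Mul(t, Add(Y, A)), 2) = Pow(Mul(Add(3, Mul(I, Pow(2, Rational(1, 2)))), Add(Rational(-8, 5), -4)), 2) = Pow(Mul(Add(3, Mul(I, Pow(2, Rational(1, 2)))), Rational(-28, 5)), 2) = Pow(Add(Rational(-84, 5), Mul(Rational(-28, 5), I, Pow(2, Rational(1, 2)))), 2)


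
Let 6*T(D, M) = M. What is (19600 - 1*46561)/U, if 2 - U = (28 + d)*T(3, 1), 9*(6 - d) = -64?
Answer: 727947/131 ≈ 5556.8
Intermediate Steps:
d = 118/9 (d = 6 - ⅑*(-64) = 6 + 64/9 = 118/9 ≈ 13.111)
T(D, M) = M/6
U = -131/27 (U = 2 - (28 + 118/9)*(⅙)*1 = 2 - 370/(9*6) = 2 - 1*185/27 = 2 - 185/27 = -131/27 ≈ -4.8519)
(19600 - 1*46561)/U = (19600 - 1*46561)/(-131/27) = (19600 - 46561)*(-27/131) = -26961*(-27/131) = 727947/131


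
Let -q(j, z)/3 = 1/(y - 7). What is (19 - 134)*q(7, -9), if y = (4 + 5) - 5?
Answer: -115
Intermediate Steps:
y = 4 (y = 9 - 5 = 4)
q(j, z) = 1 (q(j, z) = -3/(4 - 7) = -3/(-3) = -3*(-⅓) = 1)
(19 - 134)*q(7, -9) = (19 - 134)*1 = -115*1 = -115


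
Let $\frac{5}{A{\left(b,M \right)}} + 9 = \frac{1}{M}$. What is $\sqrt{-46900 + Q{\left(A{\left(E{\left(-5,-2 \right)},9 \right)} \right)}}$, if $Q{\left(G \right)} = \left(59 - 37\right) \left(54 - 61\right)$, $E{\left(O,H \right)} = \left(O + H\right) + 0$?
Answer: $i \sqrt{47054} \approx 216.92 i$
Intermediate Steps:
$E{\left(O,H \right)} = H + O$ ($E{\left(O,H \right)} = \left(H + O\right) + 0 = H + O$)
$A{\left(b,M \right)} = \frac{5}{-9 + \frac{1}{M}}$
$Q{\left(G \right)} = -154$ ($Q{\left(G \right)} = 22 \left(-7\right) = -154$)
$\sqrt{-46900 + Q{\left(A{\left(E{\left(-5,-2 \right)},9 \right)} \right)}} = \sqrt{-46900 - 154} = \sqrt{-47054} = i \sqrt{47054}$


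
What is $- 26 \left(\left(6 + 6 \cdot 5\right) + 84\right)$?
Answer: $-3120$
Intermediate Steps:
$- 26 \left(\left(6 + 6 \cdot 5\right) + 84\right) = - 26 \left(\left(6 + 30\right) + 84\right) = - 26 \left(36 + 84\right) = \left(-26\right) 120 = -3120$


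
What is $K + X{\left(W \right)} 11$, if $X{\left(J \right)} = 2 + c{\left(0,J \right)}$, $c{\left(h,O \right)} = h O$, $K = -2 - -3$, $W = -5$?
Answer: $23$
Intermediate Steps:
$K = 1$ ($K = -2 + 3 = 1$)
$c{\left(h,O \right)} = O h$
$X{\left(J \right)} = 2$ ($X{\left(J \right)} = 2 + J 0 = 2 + 0 = 2$)
$K + X{\left(W \right)} 11 = 1 + 2 \cdot 11 = 1 + 22 = 23$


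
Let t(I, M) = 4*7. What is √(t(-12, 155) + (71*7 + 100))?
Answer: 25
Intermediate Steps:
t(I, M) = 28
√(t(-12, 155) + (71*7 + 100)) = √(28 + (71*7 + 100)) = √(28 + (497 + 100)) = √(28 + 597) = √625 = 25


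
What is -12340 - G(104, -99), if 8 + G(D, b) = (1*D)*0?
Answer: -12332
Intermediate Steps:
G(D, b) = -8 (G(D, b) = -8 + (1*D)*0 = -8 + D*0 = -8 + 0 = -8)
-12340 - G(104, -99) = -12340 - 1*(-8) = -12340 + 8 = -12332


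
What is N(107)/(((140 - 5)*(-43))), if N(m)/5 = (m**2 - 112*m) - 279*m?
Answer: 30388/1161 ≈ 26.174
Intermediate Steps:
N(m) = -1955*m + 5*m**2 (N(m) = 5*((m**2 - 112*m) - 279*m) = 5*(m**2 - 391*m) = -1955*m + 5*m**2)
N(107)/(((140 - 5)*(-43))) = (5*107*(-391 + 107))/(((140 - 5)*(-43))) = (5*107*(-284))/((135*(-43))) = -151940/(-5805) = -151940*(-1/5805) = 30388/1161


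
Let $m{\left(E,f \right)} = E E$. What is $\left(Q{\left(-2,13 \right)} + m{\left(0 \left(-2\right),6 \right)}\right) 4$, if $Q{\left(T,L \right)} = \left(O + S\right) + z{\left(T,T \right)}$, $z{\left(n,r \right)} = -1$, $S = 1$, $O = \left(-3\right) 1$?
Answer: $-12$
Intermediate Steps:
$O = -3$
$Q{\left(T,L \right)} = -3$ ($Q{\left(T,L \right)} = \left(-3 + 1\right) - 1 = -2 - 1 = -3$)
$m{\left(E,f \right)} = E^{2}$
$\left(Q{\left(-2,13 \right)} + m{\left(0 \left(-2\right),6 \right)}\right) 4 = \left(-3 + \left(0 \left(-2\right)\right)^{2}\right) 4 = \left(-3 + 0^{2}\right) 4 = \left(-3 + 0\right) 4 = \left(-3\right) 4 = -12$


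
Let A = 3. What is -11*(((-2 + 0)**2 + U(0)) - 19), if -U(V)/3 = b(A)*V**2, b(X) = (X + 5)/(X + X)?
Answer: 165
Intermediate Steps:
b(X) = (5 + X)/(2*X) (b(X) = (5 + X)/((2*X)) = (5 + X)*(1/(2*X)) = (5 + X)/(2*X))
U(V) = -4*V**2 (U(V) = -3*(1/2)*(5 + 3)/3*V**2 = -3*(1/2)*(1/3)*8*V**2 = -4*V**2)
-11*(((-2 + 0)**2 + U(0)) - 19) = -11*(((-2 + 0)**2 - 4*0**2) - 19) = -11*(((-2)**2 - 4*0) - 19) = -11*((4 + 0) - 19) = -11*(4 - 19) = -11*(-15) = 165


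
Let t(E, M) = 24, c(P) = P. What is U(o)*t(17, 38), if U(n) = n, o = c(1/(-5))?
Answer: -24/5 ≈ -4.8000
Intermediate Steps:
o = -⅕ (o = 1/(-5) = -⅕ ≈ -0.20000)
U(o)*t(17, 38) = -⅕*24 = -24/5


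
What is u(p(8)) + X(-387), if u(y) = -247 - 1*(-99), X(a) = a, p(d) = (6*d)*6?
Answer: -535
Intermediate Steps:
p(d) = 36*d
u(y) = -148 (u(y) = -247 + 99 = -148)
u(p(8)) + X(-387) = -148 - 387 = -535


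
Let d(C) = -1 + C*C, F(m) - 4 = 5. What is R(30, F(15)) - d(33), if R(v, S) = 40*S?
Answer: -728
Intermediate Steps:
F(m) = 9 (F(m) = 4 + 5 = 9)
d(C) = -1 + C²
R(30, F(15)) - d(33) = 40*9 - (-1 + 33²) = 360 - (-1 + 1089) = 360 - 1*1088 = 360 - 1088 = -728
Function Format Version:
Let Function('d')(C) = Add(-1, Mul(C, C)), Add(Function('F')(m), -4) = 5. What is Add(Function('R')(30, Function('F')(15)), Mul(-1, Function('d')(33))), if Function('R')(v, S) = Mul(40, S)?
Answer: -728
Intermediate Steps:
Function('F')(m) = 9 (Function('F')(m) = Add(4, 5) = 9)
Function('d')(C) = Add(-1, Pow(C, 2))
Add(Function('R')(30, Function('F')(15)), Mul(-1, Function('d')(33))) = Add(Mul(40, 9), Mul(-1, Add(-1, Pow(33, 2)))) = Add(360, Mul(-1, Add(-1, 1089))) = Add(360, Mul(-1, 1088)) = Add(360, -1088) = -728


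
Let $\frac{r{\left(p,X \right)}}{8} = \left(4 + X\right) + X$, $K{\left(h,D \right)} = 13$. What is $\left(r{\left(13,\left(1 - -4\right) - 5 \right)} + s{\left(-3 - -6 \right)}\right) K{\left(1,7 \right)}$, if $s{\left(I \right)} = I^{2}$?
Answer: $533$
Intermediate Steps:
$r{\left(p,X \right)} = 32 + 16 X$ ($r{\left(p,X \right)} = 8 \left(\left(4 + X\right) + X\right) = 8 \left(4 + 2 X\right) = 32 + 16 X$)
$\left(r{\left(13,\left(1 - -4\right) - 5 \right)} + s{\left(-3 - -6 \right)}\right) K{\left(1,7 \right)} = \left(\left(32 + 16 \left(\left(1 - -4\right) - 5\right)\right) + \left(-3 - -6\right)^{2}\right) 13 = \left(\left(32 + 16 \left(\left(1 + 4\right) - 5\right)\right) + \left(-3 + 6\right)^{2}\right) 13 = \left(\left(32 + 16 \left(5 - 5\right)\right) + 3^{2}\right) 13 = \left(\left(32 + 16 \cdot 0\right) + 9\right) 13 = \left(\left(32 + 0\right) + 9\right) 13 = \left(32 + 9\right) 13 = 41 \cdot 13 = 533$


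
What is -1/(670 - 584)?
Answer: -1/86 ≈ -0.011628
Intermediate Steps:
-1/(670 - 584) = -1/86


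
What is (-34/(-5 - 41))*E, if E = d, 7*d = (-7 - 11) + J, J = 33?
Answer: 255/161 ≈ 1.5839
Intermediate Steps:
d = 15/7 (d = ((-7 - 11) + 33)/7 = (-18 + 33)/7 = (⅐)*15 = 15/7 ≈ 2.1429)
E = 15/7 ≈ 2.1429
(-34/(-5 - 41))*E = (-34/(-5 - 41))*(15/7) = (-34/(-46))*(15/7) = -1/46*(-34)*(15/7) = (17/23)*(15/7) = 255/161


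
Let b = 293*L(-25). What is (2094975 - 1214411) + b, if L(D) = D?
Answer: 873239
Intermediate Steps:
b = -7325 (b = 293*(-25) = -7325)
(2094975 - 1214411) + b = (2094975 - 1214411) - 7325 = 880564 - 7325 = 873239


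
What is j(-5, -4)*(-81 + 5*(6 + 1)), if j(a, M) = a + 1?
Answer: 184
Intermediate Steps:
j(a, M) = 1 + a
j(-5, -4)*(-81 + 5*(6 + 1)) = (1 - 5)*(-81 + 5*(6 + 1)) = -4*(-81 + 5*7) = -4*(-81 + 35) = -4*(-46) = 184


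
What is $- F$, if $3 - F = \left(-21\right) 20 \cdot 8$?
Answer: $-3363$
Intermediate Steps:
$F = 3363$ ($F = 3 - \left(-21\right) 20 \cdot 8 = 3 - \left(-420\right) 8 = 3 - -3360 = 3 + 3360 = 3363$)
$- F = \left(-1\right) 3363 = -3363$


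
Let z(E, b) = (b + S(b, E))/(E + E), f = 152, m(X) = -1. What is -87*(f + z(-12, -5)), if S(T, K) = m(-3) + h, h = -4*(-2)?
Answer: -52867/4 ≈ -13217.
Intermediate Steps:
h = 8
S(T, K) = 7 (S(T, K) = -1 + 8 = 7)
z(E, b) = (7 + b)/(2*E) (z(E, b) = (b + 7)/(E + E) = (7 + b)/((2*E)) = (7 + b)*(1/(2*E)) = (7 + b)/(2*E))
-87*(f + z(-12, -5)) = -87*(152 + (½)*(7 - 5)/(-12)) = -87*(152 + (½)*(-1/12)*2) = -87*(152 - 1/12) = -87*1823/12 = -52867/4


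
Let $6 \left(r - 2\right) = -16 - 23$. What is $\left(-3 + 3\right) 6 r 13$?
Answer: $0$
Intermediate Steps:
$r = - \frac{9}{2}$ ($r = 2 + \frac{-16 - 23}{6} = 2 + \frac{1}{6} \left(-39\right) = 2 - \frac{13}{2} = - \frac{9}{2} \approx -4.5$)
$\left(-3 + 3\right) 6 r 13 = \left(-3 + 3\right) 6 \left(- \frac{9}{2}\right) 13 = 0 \cdot 6 \left(- \frac{9}{2}\right) 13 = 0 \left(- \frac{9}{2}\right) 13 = 0 \cdot 13 = 0$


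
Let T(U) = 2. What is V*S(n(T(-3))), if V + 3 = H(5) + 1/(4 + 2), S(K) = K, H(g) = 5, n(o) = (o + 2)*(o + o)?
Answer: 104/3 ≈ 34.667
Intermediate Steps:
n(o) = 2*o*(2 + o) (n(o) = (2 + o)*(2*o) = 2*o*(2 + o))
V = 13/6 (V = -3 + (5 + 1/(4 + 2)) = -3 + (5 + 1/6) = -3 + 31/6 = 13/6 ≈ 2.1667)
V*S(n(T(-3))) = 13*(2*2*(2 + 2))/6 = 13*(2*2*4)/6 = (13/6)*16 = 104/3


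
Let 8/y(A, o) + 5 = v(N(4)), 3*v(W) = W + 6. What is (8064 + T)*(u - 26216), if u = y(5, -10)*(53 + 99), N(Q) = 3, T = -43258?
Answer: 944043856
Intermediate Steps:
v(W) = 2 + W/3 (v(W) = (W + 6)/3 = (6 + W)/3 = 2 + W/3)
y(A, o) = -4 (y(A, o) = 8/(-5 + (2 + (⅓)*3)) = 8/(-5 + (2 + 1)) = 8/(-5 + 3) = 8/(-2) = 8*(-½) = -4)
u = -608 (u = -4*(53 + 99) = -4*152 = -608)
(8064 + T)*(u - 26216) = (8064 - 43258)*(-608 - 26216) = -35194*(-26824) = 944043856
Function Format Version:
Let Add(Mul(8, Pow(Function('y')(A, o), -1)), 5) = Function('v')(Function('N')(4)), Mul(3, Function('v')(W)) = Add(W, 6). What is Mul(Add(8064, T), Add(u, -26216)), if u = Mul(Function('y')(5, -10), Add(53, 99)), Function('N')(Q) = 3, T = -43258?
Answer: 944043856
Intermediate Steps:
Function('v')(W) = Add(2, Mul(Rational(1, 3), W)) (Function('v')(W) = Mul(Rational(1, 3), Add(W, 6)) = Mul(Rational(1, 3), Add(6, W)) = Add(2, Mul(Rational(1, 3), W)))
Function('y')(A, o) = -4 (Function('y')(A, o) = Mul(8, Pow(Add(-5, Add(2, Mul(Rational(1, 3), 3))), -1)) = Mul(8, Pow(Add(-5, Add(2, 1)), -1)) = Mul(8, Pow(Add(-5, 3), -1)) = Mul(8, Pow(-2, -1)) = Mul(8, Rational(-1, 2)) = -4)
u = -608 (u = Mul(-4, Add(53, 99)) = Mul(-4, 152) = -608)
Mul(Add(8064, T), Add(u, -26216)) = Mul(Add(8064, -43258), Add(-608, -26216)) = Mul(-35194, -26824) = 944043856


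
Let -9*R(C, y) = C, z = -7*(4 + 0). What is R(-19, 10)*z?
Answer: -532/9 ≈ -59.111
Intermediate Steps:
z = -28 (z = -7*4 = -28)
R(C, y) = -C/9
R(-19, 10)*z = -⅑*(-19)*(-28) = (19/9)*(-28) = -532/9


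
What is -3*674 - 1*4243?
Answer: -6265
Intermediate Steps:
-3*674 - 1*4243 = -2022 - 4243 = -6265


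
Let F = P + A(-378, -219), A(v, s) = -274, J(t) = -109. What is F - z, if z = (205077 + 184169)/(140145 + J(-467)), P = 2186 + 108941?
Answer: 597039287/5386 ≈ 1.1085e+5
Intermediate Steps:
P = 111127
F = 110853 (F = 111127 - 274 = 110853)
z = 14971/5386 (z = (205077 + 184169)/(140145 - 109) = 389246/140036 = 389246*(1/140036) = 14971/5386 ≈ 2.7796)
F - z = 110853 - 1*14971/5386 = 110853 - 14971/5386 = 597039287/5386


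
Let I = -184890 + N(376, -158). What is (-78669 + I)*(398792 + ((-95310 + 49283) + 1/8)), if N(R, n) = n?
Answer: -744241283757/8 ≈ -9.3030e+10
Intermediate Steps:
I = -185048 (I = -184890 - 158 = -185048)
(-78669 + I)*(398792 + ((-95310 + 49283) + 1/8)) = (-78669 - 185048)*(398792 + ((-95310 + 49283) + 1/8)) = -263717*(398792 + (-46027 + ⅛)) = -263717*(398792 - 368215/8) = -263717*2822121/8 = -744241283757/8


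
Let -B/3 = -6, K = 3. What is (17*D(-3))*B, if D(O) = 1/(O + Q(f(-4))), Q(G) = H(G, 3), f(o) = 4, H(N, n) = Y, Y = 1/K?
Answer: -459/4 ≈ -114.75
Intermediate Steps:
Y = ⅓ (Y = 1/3 = 1*(⅓) = ⅓ ≈ 0.33333)
H(N, n) = ⅓
B = 18 (B = -3*(-6) = 18)
Q(G) = ⅓
D(O) = 1/(⅓ + O) (D(O) = 1/(O + ⅓) = 1/(⅓ + O))
(17*D(-3))*B = (17*(3/(1 + 3*(-3))))*18 = (17*(3/(1 - 9)))*18 = (17*(3/(-8)))*18 = (17*(3*(-⅛)))*18 = (17*(-3/8))*18 = -51/8*18 = -459/4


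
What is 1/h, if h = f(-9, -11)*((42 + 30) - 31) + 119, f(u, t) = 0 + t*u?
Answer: 1/4178 ≈ 0.00023935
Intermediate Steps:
f(u, t) = t*u
h = 4178 (h = (-11*(-9))*((42 + 30) - 31) + 119 = 99*(72 - 31) + 119 = 99*41 + 119 = 4059 + 119 = 4178)
1/h = 1/4178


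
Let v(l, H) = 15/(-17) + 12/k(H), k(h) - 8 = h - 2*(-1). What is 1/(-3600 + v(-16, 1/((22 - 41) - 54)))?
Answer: -4131/14870281 ≈ -0.00027780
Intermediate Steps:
k(h) = 10 + h (k(h) = 8 + (h - 2*(-1)) = 8 + (h + 2) = 8 + (2 + h) = 10 + h)
v(l, H) = -15/17 + 12/(10 + H) (v(l, H) = 15/(-17) + 12/(10 + H) = 15*(-1/17) + 12/(10 + H) = -15/17 + 12/(10 + H))
1/(-3600 + v(-16, 1/((22 - 41) - 54))) = 1/(-3600 + 3*(18 - 5/((22 - 41) - 54))/(17*(10 + 1/((22 - 41) - 54)))) = 1/(-3600 + 3*(18 - 5/(-19 - 54))/(17*(10 + 1/(-19 - 54)))) = 1/(-3600 + 3*(18 - 5/(-73))/(17*(10 + 1/(-73)))) = 1/(-3600 + 3*(18 - 5*(-1/73))/(17*(10 - 1/73))) = 1/(-3600 + 3*(18 + 5/73)/(17*(729/73))) = 1/(-3600 + (3/17)*(73/729)*(1319/73)) = 1/(-3600 + 1319/4131) = 1/(-14870281/4131) = -4131/14870281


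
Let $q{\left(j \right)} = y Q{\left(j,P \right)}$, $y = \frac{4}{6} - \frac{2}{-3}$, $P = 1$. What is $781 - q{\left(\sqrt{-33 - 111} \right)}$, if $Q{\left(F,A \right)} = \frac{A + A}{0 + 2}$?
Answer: $\frac{2339}{3} \approx 779.67$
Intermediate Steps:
$Q{\left(F,A \right)} = A$ ($Q{\left(F,A \right)} = \frac{2 A}{2} = 2 A \frac{1}{2} = A$)
$y = \frac{4}{3}$ ($y = 4 \cdot \frac{1}{6} - - \frac{2}{3} = \frac{2}{3} + \frac{2}{3} = \frac{4}{3} \approx 1.3333$)
$q{\left(j \right)} = \frac{4}{3}$ ($q{\left(j \right)} = \frac{4}{3} \cdot 1 = \frac{4}{3}$)
$781 - q{\left(\sqrt{-33 - 111} \right)} = 781 - \frac{4}{3} = \frac{2339}{3}$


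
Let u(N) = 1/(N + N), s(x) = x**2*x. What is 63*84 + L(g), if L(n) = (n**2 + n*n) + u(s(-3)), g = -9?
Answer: 294515/54 ≈ 5454.0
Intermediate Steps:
s(x) = x**3
u(N) = 1/(2*N)
L(n) = -1/54 + 2*n**2 (L(n) = (n**2 + n*n) + 1/(2*((-3)**3)) = (n**2 + n**2) + (1/2)/(-27) = 2*n**2 + (1/2)*(-1/27) = 2*n**2 - 1/54 = -1/54 + 2*n**2)
63*84 + L(g) = 63*84 + (-1/54 + 2*(-9)**2) = 5292 + (-1/54 + 2*81) = 5292 + (-1/54 + 162) = 5292 + 8747/54 = 294515/54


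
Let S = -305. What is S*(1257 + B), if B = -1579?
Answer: 98210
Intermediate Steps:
S*(1257 + B) = -305*(1257 - 1579) = -305*(-322) = 98210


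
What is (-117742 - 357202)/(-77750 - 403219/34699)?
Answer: 16480081856/2698250469 ≈ 6.1077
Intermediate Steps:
(-117742 - 357202)/(-77750 - 403219/34699) = -474944/(-77750 - 403219*1/34699) = -474944/(-77750 - 403219/34699) = -474944/(-2698250469/34699) = -474944*(-34699/2698250469) = 16480081856/2698250469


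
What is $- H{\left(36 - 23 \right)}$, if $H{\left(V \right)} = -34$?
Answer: $34$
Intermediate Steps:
$- H{\left(36 - 23 \right)} = \left(-1\right) \left(-34\right) = 34$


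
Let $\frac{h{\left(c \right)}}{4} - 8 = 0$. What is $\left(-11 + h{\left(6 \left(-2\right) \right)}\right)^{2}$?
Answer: $441$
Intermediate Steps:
$h{\left(c \right)} = 32$ ($h{\left(c \right)} = 32 + 4 \cdot 0 = 32 + 0 = 32$)
$\left(-11 + h{\left(6 \left(-2\right) \right)}\right)^{2} = \left(-11 + 32\right)^{2} = 21^{2} = 441$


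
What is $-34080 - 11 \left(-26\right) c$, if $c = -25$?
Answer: $-41230$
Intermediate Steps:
$-34080 - 11 \left(-26\right) c = -34080 - 11 \left(-26\right) \left(-25\right) = -34080 - \left(-286\right) \left(-25\right) = -34080 - 7150 = -41230$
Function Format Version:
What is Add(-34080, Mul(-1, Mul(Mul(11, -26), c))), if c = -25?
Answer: -41230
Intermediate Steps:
Add(-34080, Mul(-1, Mul(Mul(11, -26), c))) = Add(-34080, Mul(-1, Mul(Mul(11, -26), -25))) = Add(-34080, Mul(-1, Mul(-286, -25))) = Add(-34080, Mul(-1, 7150)) = Add(-34080, -7150) = -41230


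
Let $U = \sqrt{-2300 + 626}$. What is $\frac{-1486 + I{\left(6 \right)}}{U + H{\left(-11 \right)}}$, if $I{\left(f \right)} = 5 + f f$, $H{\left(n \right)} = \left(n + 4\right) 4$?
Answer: $\frac{20230}{1229} + \frac{4335 i \sqrt{186}}{2458} \approx 16.461 + 24.053 i$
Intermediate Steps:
$H{\left(n \right)} = 16 + 4 n$ ($H{\left(n \right)} = \left(4 + n\right) 4 = 16 + 4 n$)
$I{\left(f \right)} = 5 + f^{2}$
$U = 3 i \sqrt{186}$ ($U = \sqrt{-1674} = 3 i \sqrt{186} \approx 40.915 i$)
$\frac{-1486 + I{\left(6 \right)}}{U + H{\left(-11 \right)}} = \frac{-1486 + \left(5 + 6^{2}\right)}{3 i \sqrt{186} + \left(16 + 4 \left(-11\right)\right)} = \frac{-1486 + \left(5 + 36\right)}{3 i \sqrt{186} + \left(16 - 44\right)} = \frac{-1486 + 41}{3 i \sqrt{186} - 28} = - \frac{1445}{-28 + 3 i \sqrt{186}}$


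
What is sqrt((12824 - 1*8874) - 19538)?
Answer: 6*I*sqrt(433) ≈ 124.85*I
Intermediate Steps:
sqrt((12824 - 1*8874) - 19538) = sqrt((12824 - 8874) - 19538) = sqrt(3950 - 19538) = sqrt(-15588) = 6*I*sqrt(433)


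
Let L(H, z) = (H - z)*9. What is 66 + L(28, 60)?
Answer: -222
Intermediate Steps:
L(H, z) = -9*z + 9*H
66 + L(28, 60) = 66 + (-9*60 + 9*28) = 66 + (-540 + 252) = 66 - 288 = -222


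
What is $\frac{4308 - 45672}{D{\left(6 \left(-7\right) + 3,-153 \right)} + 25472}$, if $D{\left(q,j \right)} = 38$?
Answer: $- \frac{20682}{12755} \approx -1.6215$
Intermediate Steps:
$\frac{4308 - 45672}{D{\left(6 \left(-7\right) + 3,-153 \right)} + 25472} = \frac{4308 - 45672}{38 + 25472} = - \frac{41364}{25510} = \left(-41364\right) \frac{1}{25510} = - \frac{20682}{12755}$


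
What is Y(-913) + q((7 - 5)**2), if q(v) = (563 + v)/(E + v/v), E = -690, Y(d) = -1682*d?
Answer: 1058073307/689 ≈ 1.5357e+6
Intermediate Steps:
q(v) = -563/689 - v/689 (q(v) = (563 + v)/(-690 + v/v) = (563 + v)/(-690 + 1) = (563 + v)/(-689) = (563 + v)*(-1/689) = -563/689 - v/689)
Y(-913) + q((7 - 5)**2) = -1682*(-913) + (-563/689 - (7 - 5)**2/689) = 1535666 + (-563/689 - 1/689*2**2) = 1535666 + (-563/689 - 1/689*4) = 1535666 + (-563/689 - 4/689) = 1535666 - 567/689 = 1058073307/689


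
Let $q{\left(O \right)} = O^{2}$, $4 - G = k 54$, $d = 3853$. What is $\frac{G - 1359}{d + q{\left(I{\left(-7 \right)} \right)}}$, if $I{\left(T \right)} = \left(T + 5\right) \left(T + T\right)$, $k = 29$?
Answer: $- \frac{2921}{4637} \approx -0.62993$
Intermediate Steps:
$I{\left(T \right)} = 2 T \left(5 + T\right)$ ($I{\left(T \right)} = \left(5 + T\right) 2 T = 2 T \left(5 + T\right)$)
$G = -1562$ ($G = 4 - 29 \cdot 54 = 4 - 1566 = -1562$)
$\frac{G - 1359}{d + q{\left(I{\left(-7 \right)} \right)}} = \frac{-1562 - 1359}{3853 + \left(2 \left(-7\right) \left(5 - 7\right)\right)^{2}} = - \frac{2921}{3853 + \left(2 \left(-7\right) \left(-2\right)\right)^{2}} = - \frac{2921}{3853 + 28^{2}} = - \frac{2921}{3853 + 784} = - \frac{2921}{4637}$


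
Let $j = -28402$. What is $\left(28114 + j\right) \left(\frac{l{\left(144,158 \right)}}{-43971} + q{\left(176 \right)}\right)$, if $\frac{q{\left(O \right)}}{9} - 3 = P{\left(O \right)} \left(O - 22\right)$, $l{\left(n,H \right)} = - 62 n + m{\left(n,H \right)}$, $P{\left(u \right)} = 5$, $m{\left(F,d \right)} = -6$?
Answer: $- \frac{29367857376}{14657} \approx -2.0037 \cdot 10^{6}$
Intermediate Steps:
$l{\left(n,H \right)} = -6 - 62 n$ ($l{\left(n,H \right)} = - 62 n - 6 = -6 - 62 n$)
$q{\left(O \right)} = -963 + 45 O$ ($q{\left(O \right)} = 27 + 9 \cdot 5 \left(O - 22\right) = 27 + 9 \cdot 5 \left(-22 + O\right) = 27 + 9 \left(-110 + 5 O\right) = 27 + \left(-990 + 45 O\right) = -963 + 45 O$)
$\left(28114 + j\right) \left(\frac{l{\left(144,158 \right)}}{-43971} + q{\left(176 \right)}\right) = \left(28114 - 28402\right) \left(\frac{-6 - 8928}{-43971} + \left(-963 + 45 \cdot 176\right)\right) = - 288 \left(\left(-6 - 8928\right) \left(- \frac{1}{43971}\right) + \left(-963 + 7920\right)\right) = - 288 \left(\left(-8934\right) \left(- \frac{1}{43971}\right) + 6957\right) = - 288 \left(\frac{2978}{14657} + 6957\right) = \left(-288\right) \frac{101971727}{14657} = - \frac{29367857376}{14657}$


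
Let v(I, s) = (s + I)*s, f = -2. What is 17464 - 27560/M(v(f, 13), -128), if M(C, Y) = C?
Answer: 189984/11 ≈ 17271.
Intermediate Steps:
v(I, s) = s*(I + s) (v(I, s) = (I + s)*s = s*(I + s))
17464 - 27560/M(v(f, 13), -128) = 17464 - 27560/(13*(-2 + 13)) = 17464 - 27560/(13*11) = 17464 - 27560/143 = 17464 - 1*2120/11 = 17464 - 2120/11 = 189984/11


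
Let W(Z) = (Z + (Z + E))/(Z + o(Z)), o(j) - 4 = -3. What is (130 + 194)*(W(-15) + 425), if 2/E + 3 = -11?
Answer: 6781482/49 ≈ 1.3840e+5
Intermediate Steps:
E = -⅐ (E = 2/(-3 - 11) = 2/(-14) = 2*(-1/14) = -⅐ ≈ -0.14286)
o(j) = 1 (o(j) = 4 - 3 = 1)
W(Z) = (-⅐ + 2*Z)/(1 + Z) (W(Z) = (Z + (Z - ⅐))/(Z + 1) = (Z + (-⅐ + Z))/(1 + Z) = (-⅐ + 2*Z)/(1 + Z))
(130 + 194)*(W(-15) + 425) = (130 + 194)*((-1 + 14*(-15))/(7*(1 - 15)) + 425) = 324*((⅐)*(-1 - 210)/(-14) + 425) = 324*((⅐)*(-1/14)*(-211) + 425) = 324*(211/98 + 425) = 324*(41861/98) = 6781482/49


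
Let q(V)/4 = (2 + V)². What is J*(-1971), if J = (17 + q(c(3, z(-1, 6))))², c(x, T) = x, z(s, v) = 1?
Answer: -26981019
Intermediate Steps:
q(V) = 4*(2 + V)²
J = 13689 (J = (17 + 4*(2 + 3)²)² = (17 + 4*5²)² = (17 + 4*25)² = (17 + 100)² = 117² = 13689)
J*(-1971) = 13689*(-1971) = -26981019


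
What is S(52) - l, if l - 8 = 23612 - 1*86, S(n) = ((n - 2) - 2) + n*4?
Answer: -23278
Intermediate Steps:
S(n) = -4 + 5*n (S(n) = ((-2 + n) - 2) + 4*n = (-4 + n) + 4*n = -4 + 5*n)
l = 23534 (l = 8 + (23612 - 1*86) = 8 + (23612 - 86) = 8 + 23526 = 23534)
S(52) - l = (-4 + 5*52) - 1*23534 = (-4 + 260) - 23534 = 256 - 23534 = -23278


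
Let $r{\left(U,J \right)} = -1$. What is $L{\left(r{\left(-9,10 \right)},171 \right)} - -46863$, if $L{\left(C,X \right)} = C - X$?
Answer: $46691$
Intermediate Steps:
$L{\left(r{\left(-9,10 \right)},171 \right)} - -46863 = \left(-1 - 171\right) - -46863 = \left(-1 - 171\right) + 46863 = -172 + 46863 = 46691$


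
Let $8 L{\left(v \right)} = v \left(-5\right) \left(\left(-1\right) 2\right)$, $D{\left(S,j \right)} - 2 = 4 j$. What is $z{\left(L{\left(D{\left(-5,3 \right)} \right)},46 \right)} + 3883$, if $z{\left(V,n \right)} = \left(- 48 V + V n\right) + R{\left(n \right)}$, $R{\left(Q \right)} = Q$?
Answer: $3894$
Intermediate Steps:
$D{\left(S,j \right)} = 2 + 4 j$
$L{\left(v \right)} = \frac{5 v}{4}$ ($L{\left(v \right)} = \frac{v \left(-5\right) \left(\left(-1\right) 2\right)}{8} = \frac{- 5 v \left(-2\right)}{8} = \frac{10 v}{8} = \frac{5 v}{4}$)
$z{\left(V,n \right)} = n - 48 V + V n$ ($z{\left(V,n \right)} = \left(- 48 V + V n\right) + n = n - 48 V + V n$)
$z{\left(L{\left(D{\left(-5,3 \right)} \right)},46 \right)} + 3883 = \left(46 - 48 \frac{5 \left(2 + 4 \cdot 3\right)}{4} + \frac{5 \left(2 + 4 \cdot 3\right)}{4} \cdot 46\right) + 3883 = \left(46 - 48 \frac{5 \left(2 + 12\right)}{4} + \frac{5 \left(2 + 12\right)}{4} \cdot 46\right) + 3883 = \left(46 - 48 \cdot \frac{5}{4} \cdot 14 + \frac{5}{4} \cdot 14 \cdot 46\right) + 3883 = \left(46 - 840 + \frac{35}{2} \cdot 46\right) + 3883 = \left(46 - 840 + 805\right) + 3883 = 11 + 3883 = 3894$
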